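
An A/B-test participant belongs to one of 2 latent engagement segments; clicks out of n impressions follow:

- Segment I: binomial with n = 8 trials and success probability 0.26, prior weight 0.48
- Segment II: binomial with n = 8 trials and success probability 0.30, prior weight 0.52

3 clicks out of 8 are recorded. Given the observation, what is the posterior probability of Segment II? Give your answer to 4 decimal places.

0.5576

Apply Bayes' rule: the posterior for each component is proportional to its prior times its likelihood at x.
Binomial probabilities:
  L_I = C(8,3)·0.26^3·0.74^5 = 56·0.017576·0.221901 = 0.218407
  L_II = C(8,3)·0.30^3·0.70^5 = 56·0.027·0.16807 = 0.254122
Unnormalised posteriors:
  π_I·L_I = 0.48 × 0.218407 = 0.104835
  π_II·L_II = 0.52 × 0.254122 = 0.132143
Sum: 0.104835 + 0.132143 = 0.236979
P(Segment II | x) ≈ 0.5576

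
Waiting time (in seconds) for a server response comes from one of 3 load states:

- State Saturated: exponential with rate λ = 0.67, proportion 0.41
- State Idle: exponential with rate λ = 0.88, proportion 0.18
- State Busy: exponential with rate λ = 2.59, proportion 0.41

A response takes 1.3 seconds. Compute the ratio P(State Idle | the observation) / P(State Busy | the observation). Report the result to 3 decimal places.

1.378

The posterior odds equal the prior odds times the likelihood ratio: (w_i/w_j)·(f_i(x)/f_j(x)).
Component likelihoods at x = 1.3 seconds:
  f_Saturated = 0.67·e^(−0.67·1.3) = 0.67·e^(−0.8710) = 0.280417
  f_Idle = 0.88·e^(−0.88·1.3) = 0.88·e^(−1.1440) = 0.280317
  f_Busy = 2.59·e^(−2.59·1.3) = 2.59·e^(−3.3670) = 0.0893368
0.0504571 / 0.0366281 ≈ 1.378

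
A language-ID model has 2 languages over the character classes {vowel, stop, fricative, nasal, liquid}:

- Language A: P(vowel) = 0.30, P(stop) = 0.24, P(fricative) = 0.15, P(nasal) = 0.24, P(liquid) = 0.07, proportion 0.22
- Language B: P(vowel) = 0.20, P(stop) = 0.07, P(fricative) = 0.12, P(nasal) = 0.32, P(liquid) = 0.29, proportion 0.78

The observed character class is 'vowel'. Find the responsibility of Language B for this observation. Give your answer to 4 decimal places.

0.7027

The responsibility of component k is P(Z=k) f_k(x) divided by Σ_j P(Z=j) f_j(x).
Evaluate each component's likelihood at the observed value:
  f_A = 0.3
  f_B = 0.2
Multiply by the mixture weights:
  P(Z=A)·f_A = 0.22 × 0.3 = 0.066
  P(Z=B)·f_B = 0.78 × 0.2 = 0.156
Sum: 0.066 + 0.156 = 0.222
Responsibility of Language B: 0.156 / 0.222 ≈ 0.7027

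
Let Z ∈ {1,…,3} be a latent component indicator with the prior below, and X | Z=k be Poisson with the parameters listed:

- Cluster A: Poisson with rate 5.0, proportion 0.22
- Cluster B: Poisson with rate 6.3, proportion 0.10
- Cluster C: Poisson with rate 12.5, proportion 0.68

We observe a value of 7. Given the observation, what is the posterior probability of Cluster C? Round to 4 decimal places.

0.3911

Posterior ∝ prior × likelihood, so P(k | x) ∝ π_k f_k(x); normalise over all components.
Component likelihoods at x = 7:
  L_A = 0.104445
  L_B = 0.143515
  L_C = 0.0352581
Unnormalised posteriors:
  π_A·L_A = 0.22 × 0.104445 = 0.0229779
  π_B·L_B = 0.10 × 0.143515 = 0.0143515
  π_C·L_C = 0.68 × 0.0352581 = 0.0239755
Normaliser: 0.0229779 + 0.0143515 + 0.0239755 = 0.0613049
P(Cluster C | the observation) = 0.0239755 / 0.0613049 ≈ 0.3911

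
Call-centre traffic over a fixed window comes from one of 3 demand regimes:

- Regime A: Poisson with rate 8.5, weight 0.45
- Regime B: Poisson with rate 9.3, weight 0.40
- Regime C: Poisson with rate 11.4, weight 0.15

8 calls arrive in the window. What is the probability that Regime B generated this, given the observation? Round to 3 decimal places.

0.408

P(component k | x) = π_k·f_k(x) / marginal(x), where marginal(x) = Σ_j π_j·f_j(x).
Evaluate each component's likelihood at the observed value:
  p_A = e^(−8.5)·8.5^8/8! = 0.137508
  p_B = e^(−9.3)·9.3^8/8! = 0.126883
  p_C = e^(−11.4)·11.4^8/8! = 0.0792066
Prior × likelihood for each component:
  π_A·p_A = 0.45 × 0.137508 = 0.0618786
  π_B·p_B = 0.40 × 0.126883 = 0.0507533
  π_C·p_C = 0.15 × 0.0792066 = 0.011881
Sum: 0.0618786 + 0.0507533 + 0.011881 = 0.124513
Responsibility of Regime B: 0.0507533 / 0.124513 ≈ 0.408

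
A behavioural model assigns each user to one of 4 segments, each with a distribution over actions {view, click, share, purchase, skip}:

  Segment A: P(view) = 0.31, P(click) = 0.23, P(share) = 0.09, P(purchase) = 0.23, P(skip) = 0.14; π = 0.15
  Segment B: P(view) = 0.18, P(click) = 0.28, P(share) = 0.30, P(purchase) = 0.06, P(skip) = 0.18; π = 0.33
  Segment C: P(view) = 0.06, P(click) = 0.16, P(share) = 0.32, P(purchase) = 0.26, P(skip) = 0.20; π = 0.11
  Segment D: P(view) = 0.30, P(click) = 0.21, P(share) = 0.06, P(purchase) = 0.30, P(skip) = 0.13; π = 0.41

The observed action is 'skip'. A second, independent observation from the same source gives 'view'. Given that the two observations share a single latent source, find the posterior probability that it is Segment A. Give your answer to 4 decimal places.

By Bayes' theorem, P(k | x) = π_k f_k(x) / Σ_j π_j f_j(x).
Since both observations come from the same component, the likelihood for component k is f_k(x₁)·f_k(x₂).
  f_A = [0.14] × [0.31] = 0.0434
  f_B = [0.18] × [0.18] = 0.0324
  f_C = [0.2] × [0.06] = 0.012
  f_D = [0.13] × [0.3] = 0.039
Weight by the priors:
  π_A·f_A = 0.15 × 0.0434 = 0.00651
  π_B·f_B = 0.33 × 0.0324 = 0.010692
  π_C·f_C = 0.11 × 0.012 = 0.00132
  π_D·f_D = 0.41 × 0.039 = 0.01599
Evidence: 0.00651 + 0.010692 + 0.00132 + 0.01599 = 0.034512
So the posterior for Segment A is 0.00651 / 0.034512 ≈ 0.1886.

0.1886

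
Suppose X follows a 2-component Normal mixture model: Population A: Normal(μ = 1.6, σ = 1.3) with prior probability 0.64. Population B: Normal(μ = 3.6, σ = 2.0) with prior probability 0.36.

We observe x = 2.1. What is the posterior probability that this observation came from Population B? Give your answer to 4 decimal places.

Posterior ∝ prior × likelihood, so P(k | x) ∝ P(Z=k) f_k(x); normalise over all components.
Component likelihoods at x = 2.1:
  L_A = (1/(1.3·√(2π)))·exp(−(2.1−1.6)²/(2·1.3²)) = 0.306879·exp(-0.07396) = 0.285
  L_B = (1/(2.0·√(2π)))·exp(−(2.1−3.6)²/(2·2.0²)) = 0.199471·exp(-0.28125) = 0.150569
Prior × likelihood for each component:
  P(Z=A)·L_A = 0.64 × 0.285 = 0.1824
  P(Z=B)·L_B = 0.36 × 0.150569 = 0.0542047
Evidence: 0.1824 + 0.0542047 = 0.236605
Responsibility of Population B: 0.0542047 / 0.236605 ≈ 0.2291

0.2291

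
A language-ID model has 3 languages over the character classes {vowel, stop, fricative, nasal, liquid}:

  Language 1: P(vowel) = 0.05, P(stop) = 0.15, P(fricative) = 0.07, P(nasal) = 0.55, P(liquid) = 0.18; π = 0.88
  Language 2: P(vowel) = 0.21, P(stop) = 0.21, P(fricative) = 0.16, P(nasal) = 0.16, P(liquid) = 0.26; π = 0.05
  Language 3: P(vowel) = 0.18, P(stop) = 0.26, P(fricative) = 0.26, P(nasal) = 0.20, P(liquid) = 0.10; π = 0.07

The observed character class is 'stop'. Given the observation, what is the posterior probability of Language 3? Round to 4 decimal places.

0.1133

By Bayes' theorem, P(k | x) = w_k f_k(x) / Σ_j w_j f_j(x).
Component likelihoods at x = 'stop':
  p_1 = 0.15
  p_2 = 0.21
  p_3 = 0.26
Unnormalised posteriors:
  w_1·p_1 = 0.88 × 0.15 = 0.132
  w_2·p_2 = 0.05 × 0.21 = 0.0105
  w_3·p_3 = 0.07 × 0.26 = 0.0182
Sum: 0.132 + 0.0105 + 0.0182 = 0.1607
Responsibility of Language 3: 0.0182 / 0.1607 ≈ 0.1133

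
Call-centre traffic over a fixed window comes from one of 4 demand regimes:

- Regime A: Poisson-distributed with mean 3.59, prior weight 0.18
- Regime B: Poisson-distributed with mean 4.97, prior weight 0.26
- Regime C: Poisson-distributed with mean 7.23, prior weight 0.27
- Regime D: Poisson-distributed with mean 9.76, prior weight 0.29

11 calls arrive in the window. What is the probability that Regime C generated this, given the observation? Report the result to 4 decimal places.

Posterior ∝ prior × likelihood, so P(k | x) ∝ π_k f_k(x); normalise over all components.
Component likelihoods at x = 11 calls:
  L_A = e^(−3.59)·3.59^11/11! = 0.000882604
  L_B = e^(−4.97)·4.97^11/11! = 0.00794916
  L_C = e^(−7.23)·7.23^11/11! = 0.0512173
  L_D = e^(−9.76)·9.76^11/11! = 0.110682
Multiply by the mixture weights:
  π_A·L_A = 0.18 × 0.000882604 = 0.000158869
  π_B·L_B = 0.26 × 0.00794916 = 0.00206678
  π_C·L_C = 0.27 × 0.0512173 = 0.0138287
  π_D·L_D = 0.29 × 0.110682 = 0.0320979
Normaliser: 0.000158869 + 0.00206678 + 0.0138287 + 0.0320979 = 0.0481522
P(Regime C | 11 calls) ≈ 0.2872

0.2872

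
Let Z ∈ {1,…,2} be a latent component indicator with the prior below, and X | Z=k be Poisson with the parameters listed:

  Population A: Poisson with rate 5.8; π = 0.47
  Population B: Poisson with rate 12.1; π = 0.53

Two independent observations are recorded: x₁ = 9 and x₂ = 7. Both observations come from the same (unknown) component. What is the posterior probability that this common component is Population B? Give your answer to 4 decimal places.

The responsibility of component k is π_k f_k(x) divided by Σ_j π_j f_j(x).
Since both observations come from the same component, the likelihood for component k is f_k(x₁)·f_k(x₂).
  L_A = [e^(−5.8)·5.8^9/9! = 0.0619699] × [0.132635] = 0.00821937
  L_B = [e^(−12.1)·12.1^9/9! = 0.0851809] × [0.0418894] = 0.00356817
Weight by the priors:
  π_A·L_A = 0.47 × 0.00821937 = 0.0038631
  π_B·L_B = 0.53 × 0.00356817 = 0.00189113
Marginal: 0.0038631 + 0.00189113 = 0.00575423
Responsibility of Population B: 0.00189113 / 0.00575423 ≈ 0.3287

0.3287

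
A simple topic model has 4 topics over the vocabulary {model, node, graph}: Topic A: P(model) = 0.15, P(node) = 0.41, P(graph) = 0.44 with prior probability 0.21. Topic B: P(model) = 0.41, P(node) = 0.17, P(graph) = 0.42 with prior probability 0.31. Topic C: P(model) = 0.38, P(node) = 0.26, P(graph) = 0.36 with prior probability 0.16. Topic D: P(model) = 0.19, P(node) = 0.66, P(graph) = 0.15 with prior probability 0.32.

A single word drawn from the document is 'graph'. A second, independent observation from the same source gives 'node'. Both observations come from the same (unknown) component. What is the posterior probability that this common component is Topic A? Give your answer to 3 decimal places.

0.355

By Bayes' theorem, P(k | x) = π_k f_k(x) / Σ_j π_j f_j(x).
Since both observations come from the same component, the likelihood for component k is f_k(x₁)·f_k(x₂).
  f_A = [0.44] × [0.41] = 0.1804
  f_B = [0.42] × [0.17] = 0.0714
  f_C = [0.36] × [0.26] = 0.0936
  f_D = [0.15] × [0.66] = 0.099
Weight by the priors:
  π_A·f_A = 0.21 × 0.1804 = 0.037884
  π_B·f_B = 0.31 × 0.0714 = 0.022134
  π_C·f_C = 0.16 × 0.0936 = 0.014976
  π_D·f_D = 0.32 × 0.099 = 0.03168
Denominator: 0.037884 + 0.022134 + 0.014976 + 0.03168 = 0.106674
So the posterior for Topic A is 0.037884 / 0.106674 ≈ 0.355.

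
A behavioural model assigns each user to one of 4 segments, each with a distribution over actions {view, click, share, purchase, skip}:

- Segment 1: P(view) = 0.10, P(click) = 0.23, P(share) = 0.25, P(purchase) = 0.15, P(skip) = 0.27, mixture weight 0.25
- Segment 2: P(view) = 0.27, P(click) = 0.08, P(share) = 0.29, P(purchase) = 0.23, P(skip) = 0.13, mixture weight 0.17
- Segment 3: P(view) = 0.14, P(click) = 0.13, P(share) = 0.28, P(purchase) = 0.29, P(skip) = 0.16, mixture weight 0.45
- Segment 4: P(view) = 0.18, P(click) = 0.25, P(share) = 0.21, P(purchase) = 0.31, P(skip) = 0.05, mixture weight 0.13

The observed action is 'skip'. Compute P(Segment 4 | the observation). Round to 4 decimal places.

By Bayes' theorem, P(k | x) = w_k f_k(x) / Σ_j w_j f_j(x).
Component likelihoods at x = 'skip':
  p_1 = 0.27
  p_2 = 0.13
  p_3 = 0.16
  p_4 = 0.05
Unnormalised posteriors:
  w_1·p_1 = 0.25 × 0.27 = 0.0675
  w_2·p_2 = 0.17 × 0.13 = 0.0221
  w_3·p_3 = 0.45 × 0.16 = 0.072
  w_4·p_4 = 0.13 × 0.05 = 0.0065
Evidence: 0.0675 + 0.0221 + 0.072 + 0.0065 = 0.1681
Responsibility of Segment 4: 0.0065 / 0.1681 ≈ 0.0387

0.0387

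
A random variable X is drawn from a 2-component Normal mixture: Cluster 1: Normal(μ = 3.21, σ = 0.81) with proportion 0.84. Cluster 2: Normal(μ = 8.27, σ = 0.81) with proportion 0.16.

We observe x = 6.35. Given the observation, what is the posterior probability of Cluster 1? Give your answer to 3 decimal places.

P(component k | x) = P(Z=k)·f_k(x) / marginal(x), where marginal(x) = Σ_j P(Z=j)·f_j(x).
Evaluate each component's likelihood at the observed value:
  f_1 = 0.000268674
  f_2 = 0.0296722
Unnormalised posteriors:
  P(Z=1)·f_1 = 0.84 × 0.000268674 = 0.000225686
  P(Z=2)·f_2 = 0.16 × 0.0296722 = 0.00474755
Sum: 0.000225686 + 0.00474755 = 0.00497324
Responsibility of Cluster 1: 0.000225686 / 0.00497324 ≈ 0.045

0.045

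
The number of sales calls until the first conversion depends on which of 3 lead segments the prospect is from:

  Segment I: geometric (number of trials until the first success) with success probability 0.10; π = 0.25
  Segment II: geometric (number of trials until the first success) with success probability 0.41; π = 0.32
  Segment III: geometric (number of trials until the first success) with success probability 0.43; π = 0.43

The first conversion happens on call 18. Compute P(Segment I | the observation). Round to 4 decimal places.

By Bayes' theorem, P(k | x) = π_k f_k(x) / Σ_j π_j f_j(x).
Geometric probabilities:
  p_I = 0.10·(1−0.10)^17 = 0.10·0.166772 = 0.0166772
  p_II = 0.41·(1−0.41)^17 = 0.41·0.000127199 = 5.21517e-05
  p_III = 0.43·(1−0.43)^17 = 0.43·7.07738e-05 = 3.04327e-05
Weight by the priors:
  π_I·p_I = 0.25 × 0.0166772 = 0.0041693
  π_II·p_II = 0.32 × 5.21517e-05 = 1.66885e-05
  π_III·p_III = 0.43 × 3.04327e-05 = 1.30861e-05
Marginal: 0.0041693 + 1.66885e-05 + 1.30861e-05 = 0.00419907
Responsibility of Segment I: 0.0041693 / 0.00419907 ≈ 0.9929

0.9929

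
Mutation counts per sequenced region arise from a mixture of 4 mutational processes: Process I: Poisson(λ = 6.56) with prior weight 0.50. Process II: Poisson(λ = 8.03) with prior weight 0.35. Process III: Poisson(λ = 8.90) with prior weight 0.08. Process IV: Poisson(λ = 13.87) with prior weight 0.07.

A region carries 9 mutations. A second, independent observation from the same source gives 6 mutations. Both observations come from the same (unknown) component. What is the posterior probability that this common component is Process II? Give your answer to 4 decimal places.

Posterior ∝ prior × likelihood, so P(k | x) ∝ w_k f_k(x); normalise over all components.
Since both observations come from the same component, the likelihood for component k is f_k(x₁)·f_k(x₂).
  p_I = [0.0877808] × [0.156718] = 0.0137568
  p_II = [0.124535] × [0.121221] = 0.0150962
  p_III = [0.131682] × [0.0941427] = 0.0123969
  p_IV = [0.0495748] × [0.00936401] = 0.000464219
Weight by the priors:
  w_I·p_I = 0.50 × 0.0137568 = 0.00687842
  w_II·p_II = 0.35 × 0.0150962 = 0.00528368
  w_III·p_III = 0.08 × 0.0123969 = 0.000991751
  w_IV·p_IV = 0.07 × 0.000464219 = 3.24953e-05
Marginal: 0.00687842 + 0.00528368 + 0.000991751 + 3.24953e-05 = 0.0131863
Responsibility of Process II: 0.00528368 / 0.0131863 ≈ 0.4007

0.4007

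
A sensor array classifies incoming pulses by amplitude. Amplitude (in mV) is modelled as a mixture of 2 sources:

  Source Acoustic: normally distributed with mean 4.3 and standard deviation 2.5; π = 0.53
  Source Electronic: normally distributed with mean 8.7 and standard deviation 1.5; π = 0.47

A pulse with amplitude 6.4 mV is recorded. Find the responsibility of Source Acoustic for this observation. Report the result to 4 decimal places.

The responsibility of component k is w_k f_k(x) divided by Σ_j w_j f_j(x).
Component likelihoods at x = 6.4 mV:
  p_Acoustic = 0.112138
  p_Electronic = 0.0820883
Weight by the priors:
  w_Acoustic·p_Acoustic = 0.53 × 0.112138 = 0.0594329
  w_Electronic·p_Electronic = 0.47 × 0.0820883 = 0.0385815
Sum: 0.0594329 + 0.0385815 = 0.0980144
P(Source Acoustic | 6.4 mV) = 0.0594329 / 0.0980144 ≈ 0.6064

0.6064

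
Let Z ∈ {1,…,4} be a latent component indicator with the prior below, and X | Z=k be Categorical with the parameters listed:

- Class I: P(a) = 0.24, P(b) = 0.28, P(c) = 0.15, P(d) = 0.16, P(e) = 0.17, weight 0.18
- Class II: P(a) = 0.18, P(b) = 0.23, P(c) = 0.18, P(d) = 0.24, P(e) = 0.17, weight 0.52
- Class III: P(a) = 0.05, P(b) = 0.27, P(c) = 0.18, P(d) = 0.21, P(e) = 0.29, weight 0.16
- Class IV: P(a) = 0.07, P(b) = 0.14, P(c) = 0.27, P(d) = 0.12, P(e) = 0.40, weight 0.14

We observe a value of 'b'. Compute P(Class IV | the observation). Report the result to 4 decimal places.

0.0842

The responsibility of component k is π_k f_k(x) divided by Σ_j π_j f_j(x).
Evaluate each component's likelihood at the observed value:
  f_I = 0.28
  f_II = 0.23
  f_III = 0.27
  f_IV = 0.14
Prior × likelihood for each component:
  π_I·f_I = 0.18 × 0.28 = 0.0504
  π_II·f_II = 0.52 × 0.23 = 0.1196
  π_III·f_III = 0.16 × 0.27 = 0.0432
  π_IV·f_IV = 0.14 × 0.14 = 0.0196
Sum: 0.0504 + 0.1196 + 0.0432 + 0.0196 = 0.2328
P(Class IV | the observation) = 0.0196 / 0.2328 ≈ 0.0842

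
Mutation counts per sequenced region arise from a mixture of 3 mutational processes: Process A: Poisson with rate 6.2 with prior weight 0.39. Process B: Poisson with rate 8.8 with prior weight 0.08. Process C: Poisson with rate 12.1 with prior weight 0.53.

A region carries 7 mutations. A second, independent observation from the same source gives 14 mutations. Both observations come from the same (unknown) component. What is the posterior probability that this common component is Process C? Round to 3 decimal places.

The responsibility of component k is w_k f_k(x) divided by Σ_j w_j f_j(x).
Since both observations come from the same component, the likelihood for component k is f_k(x₁)·f_k(x₂).
  L_A = [e^(−6.2)·6.2^7/7! = 0.141803] × [0.00288702] = 0.000409388
  L_B = [e^(−8.8)·8.8^7/7! = 0.122224] × [0.0288774] = 0.00352951
  L_C = [e^(−12.1)·12.1^7/7! = 0.0418894] × [0.0919652] = 0.00385236
Prior × likelihood for each component:
  w_A·L_A = 0.39 × 0.000409388 = 0.000159661
  w_B·L_B = 0.08 × 0.00352951 = 0.000282361
  w_C·L_C = 0.53 × 0.00385236 = 0.00204175
Marginal: 0.000159661 + 0.000282361 + 0.00204175 = 0.00248378
P(Process C | x₁,x₂) = 0.00204175 / 0.00248378 ≈ 0.822

0.822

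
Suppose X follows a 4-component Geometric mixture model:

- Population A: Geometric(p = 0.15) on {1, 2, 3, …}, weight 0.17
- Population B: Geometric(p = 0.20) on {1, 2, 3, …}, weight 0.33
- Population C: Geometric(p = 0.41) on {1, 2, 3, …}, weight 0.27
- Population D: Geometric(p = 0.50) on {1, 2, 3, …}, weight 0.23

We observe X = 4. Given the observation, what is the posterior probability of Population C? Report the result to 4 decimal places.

0.2626

By Bayes' theorem, P(k | x) = w_k f_k(x) / Σ_j w_j f_j(x).
Evaluate each component's likelihood at the observed value:
  f_A = 0.15·(1−0.15)^3 = 0.15·0.614125 = 0.0921187
  f_B = 0.20·(1−0.20)^3 = 0.20·0.512 = 0.1024
  f_C = 0.41·(1−0.41)^3 = 0.41·0.205379 = 0.0842054
  f_D = 0.50·(1−0.50)^3 = 0.50·0.125 = 0.0625
Prior × likelihood for each component:
  w_A·f_A = 0.17 × 0.0921187 = 0.0156602
  w_B·f_B = 0.33 × 0.1024 = 0.033792
  w_C·f_C = 0.27 × 0.0842054 = 0.0227355
  w_D·f_D = 0.23 × 0.0625 = 0.014375
Evidence: 0.0156602 + 0.033792 + 0.0227355 + 0.014375 = 0.0865626
P(Population C | the observation) ≈ 0.2626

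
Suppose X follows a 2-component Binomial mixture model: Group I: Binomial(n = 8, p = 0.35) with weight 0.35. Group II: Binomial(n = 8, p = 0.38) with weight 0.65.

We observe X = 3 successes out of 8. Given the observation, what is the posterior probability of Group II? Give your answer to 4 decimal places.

P(component k | x) = w_k·f_k(x) / marginal(x), where marginal(x) = Σ_j w_j·f_j(x).
Evaluate each component's likelihood at the observed value:
  p_I = 0.278586
  p_II = 0.281512
Weight by the priors:
  w_I·p_I = 0.35 × 0.278586 = 0.097505
  w_II·p_II = 0.65 × 0.281512 = 0.182983
Sum: 0.097505 + 0.182983 = 0.280488
So the posterior for Group II is 0.182983 / 0.280488 ≈ 0.6524.

0.6524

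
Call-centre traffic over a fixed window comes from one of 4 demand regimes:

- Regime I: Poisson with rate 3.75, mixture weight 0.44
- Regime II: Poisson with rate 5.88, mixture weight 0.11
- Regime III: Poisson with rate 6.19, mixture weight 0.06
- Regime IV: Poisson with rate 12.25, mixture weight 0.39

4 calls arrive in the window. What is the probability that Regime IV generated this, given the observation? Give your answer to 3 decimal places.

Posterior ∝ prior × likelihood, so P(k | x) ∝ P(Z=k) f_k(x); normalise over all components.
Evaluate each component's likelihood at the observed value:
  p_I = 0.19378
  p_II = 0.139202
  p_III = 0.125392
  p_IV = 0.00448979
Unnormalised posteriors:
  P(Z=I)·p_I = 0.44 × 0.19378 = 0.0852633
  P(Z=II)·p_II = 0.11 × 0.139202 = 0.0153123
  P(Z=III)·p_III = 0.06 × 0.125392 = 0.0075235
  P(Z=IV)·p_IV = 0.39 × 0.00448979 = 0.00175102
Evidence: 0.0852633 + 0.0153123 + 0.0075235 + 0.00175102 = 0.10985
P(Regime IV | 4 calls) ≈ 0.016

0.016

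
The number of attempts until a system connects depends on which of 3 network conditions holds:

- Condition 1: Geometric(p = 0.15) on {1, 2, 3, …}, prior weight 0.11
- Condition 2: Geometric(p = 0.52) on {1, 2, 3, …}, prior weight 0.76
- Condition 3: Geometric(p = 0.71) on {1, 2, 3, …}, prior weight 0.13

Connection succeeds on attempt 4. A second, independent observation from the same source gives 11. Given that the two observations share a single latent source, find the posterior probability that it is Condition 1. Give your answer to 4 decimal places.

By Bayes' theorem, P(k | x) = π_k f_k(x) / Σ_j π_j f_j(x).
Since both observations come from the same component, the likelihood for component k is f_k(x₁)·f_k(x₂).
  f_1 = [0.15·(1−0.15)^3 = 0.15·0.614125 = 0.0921187] × [0.0295312] = 0.00272037
  f_2 = [0.52·(1−0.52)^3 = 0.52·0.110592 = 0.0575078] × [0.00033761] = 1.94152e-05
  f_3 = [0.71·(1−0.71)^3 = 0.71·0.024389 = 0.0173162] × [2.98702e-06] = 5.17238e-08
Unnormalised posteriors:
  π_1·f_1 = 0.11 × 0.00272037 = 0.000299241
  π_2·f_2 = 0.76 × 1.94152e-05 = 1.47556e-05
  π_3·f_3 = 0.13 × 5.17238e-08 = 6.7241e-09
Denominator: 0.000299241 + 1.47556e-05 + 6.7241e-09 = 0.000314003
P(Condition 1 | data) = 0.000299241 / 0.000314003 ≈ 0.9530

0.9530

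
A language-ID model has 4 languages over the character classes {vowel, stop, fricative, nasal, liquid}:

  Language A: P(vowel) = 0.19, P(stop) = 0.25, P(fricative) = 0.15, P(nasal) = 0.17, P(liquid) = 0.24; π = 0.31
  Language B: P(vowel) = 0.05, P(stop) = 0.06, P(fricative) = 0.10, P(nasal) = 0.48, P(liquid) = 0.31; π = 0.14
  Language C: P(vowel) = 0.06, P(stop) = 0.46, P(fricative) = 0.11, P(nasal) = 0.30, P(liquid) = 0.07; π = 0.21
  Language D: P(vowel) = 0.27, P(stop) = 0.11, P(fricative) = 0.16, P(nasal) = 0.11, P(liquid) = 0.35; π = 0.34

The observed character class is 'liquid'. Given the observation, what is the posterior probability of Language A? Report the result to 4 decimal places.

0.2958

Posterior ∝ prior × likelihood, so P(k | x) ∝ w_k f_k(x); normalise over all components.
Evaluate each component's likelihood at the observed value:
  L_A = P(liquid | comp) = 0.24
  L_B = P(liquid | comp) = 0.31
  L_C = P(liquid | comp) = 0.07
  L_D = P(liquid | comp) = 0.35
Prior × likelihood for each component:
  w_A·L_A = 0.31 × 0.24 = 0.0744
  w_B·L_B = 0.14 × 0.31 = 0.0434
  w_C·L_C = 0.21 × 0.07 = 0.0147
  w_D·L_D = 0.34 × 0.35 = 0.119
Evidence: 0.0744 + 0.0434 + 0.0147 + 0.119 = 0.2515
P(Language A | x) ≈ 0.2958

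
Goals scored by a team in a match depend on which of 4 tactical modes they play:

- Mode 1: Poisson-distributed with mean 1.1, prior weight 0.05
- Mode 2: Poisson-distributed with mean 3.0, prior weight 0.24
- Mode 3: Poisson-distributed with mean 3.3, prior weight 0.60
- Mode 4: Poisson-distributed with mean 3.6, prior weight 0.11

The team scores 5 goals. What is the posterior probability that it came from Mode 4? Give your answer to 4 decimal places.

0.1355

Apply Bayes' rule: the posterior for each component is proportional to its prior times its likelihood at x.
Poisson probabilities:
  p_1 = e^(−1.1)·1.1^5/5! = 0.00446744
  p_2 = e^(−3.0)·3.0^5/5! = 0.100819
  p_3 = e^(−3.3)·3.3^5/5! = 0.120286
  p_4 = e^(−3.6)·3.6^5/5! = 0.13768
Prior × likelihood for each component:
  π_1·p_1 = 0.05 × 0.00446744 = 0.000223372
  π_2·p_2 = 0.24 × 0.100819 = 0.0241965
  π_3·p_3 = 0.60 × 0.120286 = 0.0721719
  π_4·p_4 = 0.11 × 0.13768 = 0.0151448
Sum: 0.000223372 + 0.0241965 + 0.0721719 + 0.0151448 = 0.111737
P(Mode 4 | data) = 0.0151448 / 0.111737 ≈ 0.1355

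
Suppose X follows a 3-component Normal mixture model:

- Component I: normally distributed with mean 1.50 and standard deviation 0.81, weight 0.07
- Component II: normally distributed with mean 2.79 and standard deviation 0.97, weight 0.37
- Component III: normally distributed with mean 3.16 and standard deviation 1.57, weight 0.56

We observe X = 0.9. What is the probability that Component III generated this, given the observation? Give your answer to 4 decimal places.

Apply Bayes' rule: the posterior for each component is proportional to its prior times its likelihood at x.
Normal densities:
  L_I = (1/(0.81·√(2π)))·exp(−(0.9−1.50)²/(2·0.81²)) = 0.492521·exp(-0.27435) = 0.374349
  L_II = (1/(0.97·√(2π)))·exp(−(0.9−2.79)²/(2·0.97²)) = 0.411281·exp(-1.89824) = 0.0616233
  L_III = (1/(1.57·√(2π)))·exp(−(0.9−3.16)²/(2·1.57²)) = 0.254103·exp(-1.03607) = 0.090168
Unnormalised posteriors:
  π_I·L_I = 0.07 × 0.374349 = 0.0262045
  π_II·L_II = 0.37 × 0.0616233 = 0.0228006
  π_III·L_III = 0.56 × 0.090168 = 0.0504941
Sum: 0.0262045 + 0.0228006 + 0.0504941 = 0.0994992
P(Component III | data) = 0.0504941 / 0.0994992 ≈ 0.5075

0.5075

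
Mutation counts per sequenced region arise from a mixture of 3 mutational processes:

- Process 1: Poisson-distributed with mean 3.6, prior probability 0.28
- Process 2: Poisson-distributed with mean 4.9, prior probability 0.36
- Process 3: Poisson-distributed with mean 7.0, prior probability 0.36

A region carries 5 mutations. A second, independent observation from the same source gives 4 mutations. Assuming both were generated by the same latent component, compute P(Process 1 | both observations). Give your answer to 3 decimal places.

0.323

Posterior ∝ prior × likelihood, so P(k | x) ∝ w_k f_k(x); normalise over all components.
Since both observations come from the same component, the likelihood for component k is f_k(x₁)·f_k(x₂).
  L_1 = [0.13768] × [0.191222] = 0.0263275
  L_2 = [0.17529] × [0.178867] = 0.0313535
  L_3 = [0.127717] × [0.0912262] = 0.0116511
Unnormalised posteriors:
  w_1·L_1 = 0.28 × 0.0263275 = 0.0073717
  w_2·L_2 = 0.36 × 0.0313535 = 0.0112873
  w_3·L_3 = 0.36 × 0.0116511 = 0.0041944
Evidence: 0.0073717 + 0.0112873 + 0.0041944 = 0.0228534
So the posterior for Process 1 is 0.0073717 / 0.0228534 ≈ 0.323.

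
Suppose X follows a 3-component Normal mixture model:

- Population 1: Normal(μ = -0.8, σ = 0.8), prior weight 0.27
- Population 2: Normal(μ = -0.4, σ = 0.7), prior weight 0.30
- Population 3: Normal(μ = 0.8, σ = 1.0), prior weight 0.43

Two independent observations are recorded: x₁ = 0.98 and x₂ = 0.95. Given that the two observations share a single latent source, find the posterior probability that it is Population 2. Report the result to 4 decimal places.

The responsibility of component k is π_k f_k(x) divided by Σ_j π_j f_j(x).
Since both observations come from the same component, the likelihood for component k is f_k(x₁)·f_k(x₂).
  L_1 = [(1/(0.8·√(2π)))·exp(−(0.98−-0.8)²/(2·0.8²)) = 0.498678·exp(-2.47531) = 0.0419571] × [0.045576] = 0.00191224
  L_2 = [(1/(0.7·√(2π)))·exp(−(0.98−-0.4)²/(2·0.7²)) = 0.569918·exp(-1.94327) = 0.0816324] × [0.0887477] = 0.00724469
  L_3 = [(1/(1.0·√(2π)))·exp(−(0.98−0.8)²/(2·1.0²)) = 0.398942·exp(-0.01620) = 0.392531] × [0.394479] = 0.154846
Weight by the priors:
  π_1·L_1 = 0.27 × 0.00191224 = 0.000516304
  π_2·L_2 = 0.30 × 0.00724469 = 0.00217341
  π_3·L_3 = 0.43 × 0.154846 = 0.0665836
Denominator: 0.000516304 + 0.00217341 + 0.0665836 = 0.0692733
So the posterior for Population 2 is 0.00217341 / 0.0692733 ≈ 0.0314.

0.0314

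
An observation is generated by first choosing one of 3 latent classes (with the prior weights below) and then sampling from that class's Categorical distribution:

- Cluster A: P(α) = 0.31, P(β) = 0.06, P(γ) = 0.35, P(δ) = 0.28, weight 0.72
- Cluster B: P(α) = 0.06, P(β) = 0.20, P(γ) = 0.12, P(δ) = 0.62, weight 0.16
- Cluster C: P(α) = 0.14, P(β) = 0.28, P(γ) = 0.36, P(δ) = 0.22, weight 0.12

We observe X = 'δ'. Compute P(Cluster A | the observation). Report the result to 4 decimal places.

0.6161

Apply Bayes' rule: the posterior for each component is proportional to its prior times its likelihood at x.
Categorical probabilities:
  p_A = P(δ | comp) = 0.28
  p_B = P(δ | comp) = 0.62
  p_C = P(δ | comp) = 0.22
Unnormalised posteriors:
  P(Z=A)·p_A = 0.72 × 0.28 = 0.2016
  P(Z=B)·p_B = 0.16 × 0.62 = 0.0992
  P(Z=C)·p_C = 0.12 × 0.22 = 0.0264
Denominator: 0.2016 + 0.0992 + 0.0264 = 0.3272
P(Cluster A | the observation) ≈ 0.6161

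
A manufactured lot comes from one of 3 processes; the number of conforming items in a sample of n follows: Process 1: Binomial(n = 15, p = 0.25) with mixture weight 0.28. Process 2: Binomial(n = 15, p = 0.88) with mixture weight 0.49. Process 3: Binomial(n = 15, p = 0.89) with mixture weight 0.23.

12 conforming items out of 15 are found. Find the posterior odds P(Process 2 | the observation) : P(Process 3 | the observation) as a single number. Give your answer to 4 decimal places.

2.4152

The posterior odds equal the prior odds times the likelihood ratio: (π_i/π_j)·(f_i(x)/f_j(x)).
Evaluate each component's likelihood at the observed value:
  L_1 = C(15,12)·0.25^12·0.75^3 = 455·5.96046e-08·0.421875 = 1.14413e-05
  L_2 = C(15,12)·0.88^12·0.12^3 = 455·0.215671·0.001728 = 0.169569
  L_3 = C(15,12)·0.89^12·0.11^3 = 455·0.24699·0.001331 = 0.149579
Odds = (0.49/0.23) × (0.169569/0.149579) = 2.13043 × 1.13365 ≈ 2.4152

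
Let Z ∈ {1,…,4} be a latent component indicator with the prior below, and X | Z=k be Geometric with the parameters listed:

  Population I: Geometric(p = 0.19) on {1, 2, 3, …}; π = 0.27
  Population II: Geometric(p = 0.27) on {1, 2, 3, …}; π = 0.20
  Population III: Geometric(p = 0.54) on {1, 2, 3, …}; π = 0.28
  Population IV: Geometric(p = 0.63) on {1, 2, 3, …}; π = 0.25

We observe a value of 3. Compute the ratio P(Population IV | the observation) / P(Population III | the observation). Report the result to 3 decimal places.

The posterior odds equal the prior odds times the likelihood ratio: (π_i/π_j)·(f_i(x)/f_j(x)).
Evaluate each component's likelihood at the observed value:
  f_I = 0.19·(1−0.19)^2 = 0.19·0.6561 = 0.124659
  f_II = 0.27·(1−0.27)^2 = 0.27·0.5329 = 0.143883
  f_III = 0.54·(1−0.54)^2 = 0.54·0.2116 = 0.114264
  f_IV = 0.63·(1−0.63)^2 = 0.63·0.1369 = 0.086247
Posterior odds = (π_IV·f_IV) / (π_III·f_III) = (0.25·0.086247) / (0.28·0.114264) = 0.0215617 / 0.0319939 ≈ 0.674

0.674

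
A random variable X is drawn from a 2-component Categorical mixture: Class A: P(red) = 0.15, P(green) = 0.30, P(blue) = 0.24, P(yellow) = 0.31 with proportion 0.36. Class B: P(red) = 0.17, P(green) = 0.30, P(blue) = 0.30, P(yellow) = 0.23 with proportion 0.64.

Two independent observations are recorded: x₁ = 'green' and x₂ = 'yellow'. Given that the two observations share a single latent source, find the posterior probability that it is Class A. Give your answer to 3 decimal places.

0.431

Posterior ∝ prior × likelihood, so P(k | x) ∝ π_k f_k(x); normalise over all components.
Since both observations come from the same component, the likelihood for component k is f_k(x₁)·f_k(x₂).
  L_A = [0.3] × [0.31] = 0.093
  L_B = [0.3] × [0.23] = 0.069
Weight by the priors:
  π_A·L_A = 0.36 × 0.093 = 0.03348
  π_B·L_B = 0.64 × 0.069 = 0.04416
Marginal: 0.03348 + 0.04416 = 0.07764
P(Class A | data) = 0.03348 / 0.07764 ≈ 0.431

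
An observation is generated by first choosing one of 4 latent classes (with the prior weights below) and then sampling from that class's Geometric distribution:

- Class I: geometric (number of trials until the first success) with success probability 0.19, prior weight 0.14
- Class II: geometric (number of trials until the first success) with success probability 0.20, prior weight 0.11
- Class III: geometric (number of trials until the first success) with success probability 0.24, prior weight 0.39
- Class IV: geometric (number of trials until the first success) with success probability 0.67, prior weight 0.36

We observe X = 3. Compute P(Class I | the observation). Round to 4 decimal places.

Posterior ∝ prior × likelihood, so P(k | x) ∝ π_k f_k(x); normalise over all components.
Evaluate each component's likelihood at the observed value:
  L_I = 0.124659
  L_II = 0.128
  L_III = 0.138624
  L_IV = 0.072963
Multiply by the mixture weights:
  π_I·L_I = 0.14 × 0.124659 = 0.0174523
  π_II·L_II = 0.11 × 0.128 = 0.01408
  π_III·L_III = 0.39 × 0.138624 = 0.0540634
  π_IV·L_IV = 0.36 × 0.072963 = 0.0262667
Marginal: 0.0174523 + 0.01408 + 0.0540634 + 0.0262667 = 0.111862
P(Class I | 3) = 0.0174523 / 0.111862 ≈ 0.1560

0.1560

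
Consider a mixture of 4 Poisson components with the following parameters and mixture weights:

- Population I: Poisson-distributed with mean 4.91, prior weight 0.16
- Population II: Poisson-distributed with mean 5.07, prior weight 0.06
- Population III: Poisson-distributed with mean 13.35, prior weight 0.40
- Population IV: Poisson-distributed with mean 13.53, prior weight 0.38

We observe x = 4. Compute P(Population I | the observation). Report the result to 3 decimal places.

0.705

P(component k | x) = P(Z=k)·f_k(x) / marginal(x), where marginal(x) = Σ_j P(Z=j)·f_j(x).
Evaluate each component's likelihood at the observed value:
  f_I = e^(−4.91)·4.91^4/4! = 0.178537
  f_II = e^(−5.07)·5.07^4/4! = 0.172961
  f_III = e^(−13.35)·13.35^4/4! = 0.00210806
  f_IV = e^(−13.53)·13.53^4/4! = 0.0018577
Unnormalised posteriors:
  P(Z=I)·f_I = 0.16 × 0.178537 = 0.028566
  P(Z=II)·f_II = 0.06 × 0.172961 = 0.0103776
  P(Z=III)·f_III = 0.40 × 0.00210806 = 0.000843223
  P(Z=IV)·f_IV = 0.38 × 0.0018577 = 0.000705926
Sum: 0.028566 + 0.0103776 + 0.000843223 + 0.000705926 = 0.0404928
Responsibility of Population I: 0.028566 / 0.0404928 ≈ 0.705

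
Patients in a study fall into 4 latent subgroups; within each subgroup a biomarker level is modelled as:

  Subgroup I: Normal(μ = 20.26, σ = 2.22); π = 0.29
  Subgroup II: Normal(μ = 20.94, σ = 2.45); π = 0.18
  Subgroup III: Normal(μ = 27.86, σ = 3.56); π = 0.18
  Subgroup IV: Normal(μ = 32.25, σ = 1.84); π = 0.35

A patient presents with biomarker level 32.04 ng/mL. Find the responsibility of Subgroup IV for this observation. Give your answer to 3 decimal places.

0.882

By Bayes' theorem, P(k | x) = π_k f_k(x) / Σ_j π_j f_j(x).
Normal densities:
  f_I = 1.38155e-07
  f_II = 5.68176e-06
  f_III = 0.0562459
  f_IV = 0.215409
Unnormalised posteriors:
  π_I·f_I = 0.29 × 1.38155e-07 = 4.0065e-08
  π_II·f_II = 0.18 × 5.68176e-06 = 1.02272e-06
  π_III·f_III = 0.18 × 0.0562459 = 0.0101243
  π_IV·f_IV = 0.35 × 0.215409 = 0.0753931
Normaliser: 4.0065e-08 + 1.02272e-06 + 0.0101243 + 0.0753931 = 0.0855185
Responsibility of Subgroup IV: 0.0753931 / 0.0855185 ≈ 0.882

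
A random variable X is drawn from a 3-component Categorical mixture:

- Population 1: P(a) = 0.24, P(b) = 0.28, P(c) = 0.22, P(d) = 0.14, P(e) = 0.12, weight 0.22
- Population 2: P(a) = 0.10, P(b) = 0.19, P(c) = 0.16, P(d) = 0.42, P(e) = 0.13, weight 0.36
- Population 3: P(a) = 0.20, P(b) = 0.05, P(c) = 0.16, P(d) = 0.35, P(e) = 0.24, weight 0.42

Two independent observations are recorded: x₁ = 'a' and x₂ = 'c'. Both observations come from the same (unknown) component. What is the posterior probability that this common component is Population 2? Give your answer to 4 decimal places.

Apply Bayes' rule: the posterior for each component is proportional to its prior times its likelihood at x.
Since both observations come from the same component, the likelihood for component k is f_k(x₁)·f_k(x₂).
  L_1 = [0.24] × [0.22] = 0.0528
  L_2 = [0.1] × [0.16] = 0.016
  L_3 = [0.2] × [0.16] = 0.032
Weight by the priors:
  P(Z=1)·L_1 = 0.22 × 0.0528 = 0.011616
  P(Z=2)·L_2 = 0.36 × 0.016 = 0.00576
  P(Z=3)·L_3 = 0.42 × 0.032 = 0.01344
Sum: 0.011616 + 0.00576 + 0.01344 = 0.030816
P(Population 2 | x) = 0.00576 / 0.030816 ≈ 0.1869

0.1869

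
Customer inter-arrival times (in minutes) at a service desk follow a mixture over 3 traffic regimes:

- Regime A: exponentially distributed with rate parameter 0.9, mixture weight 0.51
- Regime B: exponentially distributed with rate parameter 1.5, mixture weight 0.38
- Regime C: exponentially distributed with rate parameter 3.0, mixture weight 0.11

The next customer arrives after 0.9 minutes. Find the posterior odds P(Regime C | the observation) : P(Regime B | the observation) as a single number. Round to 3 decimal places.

Since P(k|x) ∝ w_k f_k(x), the posterior odds are w_i f_i(x) / (w_j f_j(x)).
Component likelihoods at x = 0.9 minutes:
  L_A = 0.9·e^(−0.9·0.9) = 0.9·e^(−0.8100) = 0.400372
  L_B = 1.5·e^(−1.5·0.9) = 1.5·e^(−1.3500) = 0.38886
  L_C = 3.0·e^(−3.0·0.9) = 3.0·e^(−2.7000) = 0.201617
Posterior odds = (w_C·L_C) / (w_B·L_B) = (0.11·0.201617) / (0.38·0.38886) = 0.0221778 / 0.147767 ≈ 0.150

0.150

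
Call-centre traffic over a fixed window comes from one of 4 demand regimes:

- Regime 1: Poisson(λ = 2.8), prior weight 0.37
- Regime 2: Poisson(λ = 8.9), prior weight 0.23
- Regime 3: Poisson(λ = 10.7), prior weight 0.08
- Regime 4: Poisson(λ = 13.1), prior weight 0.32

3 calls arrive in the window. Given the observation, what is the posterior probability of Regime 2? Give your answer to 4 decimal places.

0.0426

P(component k | x) = π_k·f_k(x) / marginal(x), where marginal(x) = Σ_j π_j·f_j(x).
Poisson probabilities:
  f_1 = e^(−2.8)·2.8^3/3! = 0.222484
  f_2 = e^(−8.9)·8.9^3/3! = 0.016025
  f_3 = e^(−10.7)·10.7^3/3! = 0.00460309
  f_4 = e^(−13.1)·13.1^3/3! = 0.000766311
Prior × likelihood for each component:
  π_1·f_1 = 0.37 × 0.222484 = 0.082319
  π_2·f_2 = 0.23 × 0.016025 = 0.00368575
  π_3·f_3 = 0.08 × 0.00460309 = 0.000368247
  π_4·f_4 = 0.32 × 0.000766311 = 0.000245219
Denominator: 0.082319 + 0.00368575 + 0.000368247 + 0.000245219 = 0.0866182
P(Regime 2 | x) ≈ 0.0426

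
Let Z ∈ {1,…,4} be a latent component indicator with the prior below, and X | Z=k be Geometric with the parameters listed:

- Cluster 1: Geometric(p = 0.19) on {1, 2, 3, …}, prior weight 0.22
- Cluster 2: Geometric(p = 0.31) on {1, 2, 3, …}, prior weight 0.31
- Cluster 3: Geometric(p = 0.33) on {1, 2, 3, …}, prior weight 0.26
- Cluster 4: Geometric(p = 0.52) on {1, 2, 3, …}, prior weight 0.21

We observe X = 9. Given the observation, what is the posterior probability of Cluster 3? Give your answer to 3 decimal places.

Posterior ∝ prior × likelihood, so P(k | x) ∝ π_k f_k(x); normalise over all components.
Evaluate each component's likelihood at the observed value:
  f_1 = 0.19·(1−0.19)^8 = 0.19·0.185302 = 0.0352074
  f_2 = 0.31·(1−0.31)^8 = 0.31·0.0513798 = 0.0159277
  f_3 = 0.33·(1−0.33)^8 = 0.33·0.0406068 = 0.0134002
  f_4 = 0.52·(1−0.52)^8 = 0.52·0.00281793 = 0.00146532
Weight by the priors:
  π_1·f_1 = 0.22 × 0.0352074 = 0.00774562
  π_2·f_2 = 0.31 × 0.0159277 = 0.0049376
  π_3·f_3 = 0.26 × 0.0134002 = 0.00348406
  π_4·f_4 = 0.21 × 0.00146532 = 0.000307718
Evidence: 0.00774562 + 0.0049376 + 0.00348406 + 0.000307718 = 0.016475
P(Cluster 3 | x) = 0.00348406 / 0.016475 ≈ 0.211

0.211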